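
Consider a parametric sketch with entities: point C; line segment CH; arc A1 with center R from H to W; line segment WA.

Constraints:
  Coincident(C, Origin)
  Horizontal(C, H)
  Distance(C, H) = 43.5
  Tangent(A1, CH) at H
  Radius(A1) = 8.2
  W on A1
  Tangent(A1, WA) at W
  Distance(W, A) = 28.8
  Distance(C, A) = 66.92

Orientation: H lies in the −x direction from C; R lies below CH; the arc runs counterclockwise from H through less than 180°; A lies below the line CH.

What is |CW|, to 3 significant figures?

52.0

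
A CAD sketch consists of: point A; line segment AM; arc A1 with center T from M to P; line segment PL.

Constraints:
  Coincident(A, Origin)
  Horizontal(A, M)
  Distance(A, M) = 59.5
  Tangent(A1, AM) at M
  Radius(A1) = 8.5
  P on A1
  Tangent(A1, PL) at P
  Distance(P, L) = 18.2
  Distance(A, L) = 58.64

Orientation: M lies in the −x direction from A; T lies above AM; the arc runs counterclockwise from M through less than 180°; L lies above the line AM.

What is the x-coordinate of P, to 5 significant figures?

-51.012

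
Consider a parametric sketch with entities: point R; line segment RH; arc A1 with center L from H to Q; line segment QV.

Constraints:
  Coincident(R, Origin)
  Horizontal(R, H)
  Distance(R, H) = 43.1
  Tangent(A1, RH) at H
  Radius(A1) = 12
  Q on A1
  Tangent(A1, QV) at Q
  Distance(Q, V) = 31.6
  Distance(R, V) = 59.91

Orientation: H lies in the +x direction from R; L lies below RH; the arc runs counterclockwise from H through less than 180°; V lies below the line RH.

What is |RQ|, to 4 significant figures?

34.77

Checks: |LQ| = 12.00 ✓; ∠(LQ, QV) = 90.00° ✓; |QV| = 31.60 ✓; |RV| = 59.91 ✓.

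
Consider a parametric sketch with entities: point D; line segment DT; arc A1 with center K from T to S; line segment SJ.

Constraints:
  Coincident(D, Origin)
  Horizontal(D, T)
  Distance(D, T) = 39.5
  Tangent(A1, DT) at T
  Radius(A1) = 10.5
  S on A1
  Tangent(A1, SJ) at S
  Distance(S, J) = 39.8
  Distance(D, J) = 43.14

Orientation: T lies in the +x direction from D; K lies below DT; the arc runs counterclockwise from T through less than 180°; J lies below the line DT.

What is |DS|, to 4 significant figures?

30.67

Checks: |KS| = 10.50 ✓; ∠(KS, SJ) = 90.00° ✓; |SJ| = 39.80 ✓; |DJ| = 43.14 ✓.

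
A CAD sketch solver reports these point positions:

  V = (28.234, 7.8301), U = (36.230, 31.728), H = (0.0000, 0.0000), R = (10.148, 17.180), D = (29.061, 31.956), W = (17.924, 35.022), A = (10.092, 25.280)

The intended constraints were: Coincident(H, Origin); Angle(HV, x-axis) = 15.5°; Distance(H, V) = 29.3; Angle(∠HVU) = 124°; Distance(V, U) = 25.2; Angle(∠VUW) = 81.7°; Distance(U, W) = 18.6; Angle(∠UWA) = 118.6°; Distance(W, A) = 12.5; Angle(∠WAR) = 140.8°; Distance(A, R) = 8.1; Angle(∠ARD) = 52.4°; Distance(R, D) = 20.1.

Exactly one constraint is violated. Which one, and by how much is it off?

Distance(R, D) = 20.1 — off by 3.90.

H = (0.00, 0.00) ✓; HV at 15.50° ✓; |HV| = 29.30 ✓; ∠HVU = 124.0° ✓; |VU| = 25.20 ✓; ∠VUW = 81.70° ✓; |UW| = 18.60 ✓; ∠UWA = 118.6° ✓; |WA| = 12.50 ✓; ∠WAR = 140.8° ✓; |AR| = 8.100 ✓; ∠ARD = 52.40° ✓; |RD| = 24.00 ✗.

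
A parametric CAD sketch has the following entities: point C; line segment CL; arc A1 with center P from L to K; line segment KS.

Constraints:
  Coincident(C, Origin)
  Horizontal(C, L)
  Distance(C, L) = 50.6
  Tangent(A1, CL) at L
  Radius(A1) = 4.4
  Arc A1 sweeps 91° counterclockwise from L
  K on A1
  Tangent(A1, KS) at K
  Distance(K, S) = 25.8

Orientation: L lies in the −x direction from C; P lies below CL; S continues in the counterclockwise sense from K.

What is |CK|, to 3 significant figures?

55.2

C is at the origin; C and L share the same y with |CL| = 50.6 and L on the −x side, so L = (-50.6, 0.00). Tangency of A1 to CL means the radius PL is perpendicular to CL, so P = L + (0, -4.4) = (-50.6, -4.40). On A1, L sits at bearing 90° from P; a 91° counterclockwise sweep puts K at bearing 181°, so K = P + 4.4·(cos 181°, sin 181°) = (-55.0, -4.48). Then |CK| = |K − C| = 55.2.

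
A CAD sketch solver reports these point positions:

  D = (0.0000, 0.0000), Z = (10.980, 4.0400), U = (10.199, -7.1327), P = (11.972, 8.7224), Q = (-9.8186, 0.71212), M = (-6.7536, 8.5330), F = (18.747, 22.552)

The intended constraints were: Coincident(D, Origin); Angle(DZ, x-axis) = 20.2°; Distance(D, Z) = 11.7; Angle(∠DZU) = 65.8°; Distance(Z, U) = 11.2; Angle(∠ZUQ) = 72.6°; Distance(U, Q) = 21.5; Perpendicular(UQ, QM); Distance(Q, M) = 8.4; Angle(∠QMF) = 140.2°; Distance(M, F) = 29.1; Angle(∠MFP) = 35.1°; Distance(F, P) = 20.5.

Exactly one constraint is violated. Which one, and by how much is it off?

Distance(F, P) = 20.5 — off by 5.10.

D = (0.00, 0.00) ✓; DZ at 20.20° ✓; |DZ| = 11.70 ✓; ∠DZU = 65.80° ✓; |ZU| = 11.20 ✓; ∠ZUQ = 72.60° ✓; |UQ| = 21.50 ✓; ∠(UQ, QM) = 90.00° ✓; |QM| = 8.400 ✓; ∠QMF = 140.2° ✓; |MF| = 29.10 ✓; ∠MFP = 35.10° ✓; |FP| = 15.40 ✗.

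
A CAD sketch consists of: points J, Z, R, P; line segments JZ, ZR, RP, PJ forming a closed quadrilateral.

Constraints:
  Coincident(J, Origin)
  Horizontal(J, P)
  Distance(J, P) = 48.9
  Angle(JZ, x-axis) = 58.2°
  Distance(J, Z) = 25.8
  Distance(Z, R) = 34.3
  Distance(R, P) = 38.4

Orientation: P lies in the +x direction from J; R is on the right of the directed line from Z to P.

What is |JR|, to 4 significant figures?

17.61

Checks: |ZR| = 34.30 ✓; |RP| = 38.40 ✓.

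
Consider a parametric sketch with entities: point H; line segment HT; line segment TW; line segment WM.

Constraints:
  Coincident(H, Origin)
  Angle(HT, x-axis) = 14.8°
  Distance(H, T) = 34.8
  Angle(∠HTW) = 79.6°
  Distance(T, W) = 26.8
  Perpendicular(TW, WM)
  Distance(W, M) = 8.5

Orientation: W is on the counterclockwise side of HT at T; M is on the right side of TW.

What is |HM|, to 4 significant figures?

47.40

∠HTW = 79.6°, so TW runs at 14.8° + (180° − 79.6°) = 115.2° from the x-axis; with |TW| = 26.8, W = T + 26.8·(cos 115.2°, sin 115.2°) = (22.23, 33.14). The perpendicularity gives WM at right angles to TW; with |WM| = 8.5 on the right of TW, M = W + 8.5·(0.9048, 0.4258) = (29.93, 36.76). Then |HM| = |M − H| = 47.40.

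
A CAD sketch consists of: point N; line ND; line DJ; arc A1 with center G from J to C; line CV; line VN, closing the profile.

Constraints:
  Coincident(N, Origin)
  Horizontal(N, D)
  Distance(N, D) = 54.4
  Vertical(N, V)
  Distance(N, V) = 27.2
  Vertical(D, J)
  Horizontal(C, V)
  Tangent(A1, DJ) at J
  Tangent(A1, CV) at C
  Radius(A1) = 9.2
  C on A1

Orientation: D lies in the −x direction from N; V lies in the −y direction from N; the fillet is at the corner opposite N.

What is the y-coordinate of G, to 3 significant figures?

-18.0

N is at the origin; N and D share the same y with |ND| = 54.4 and D on the −x side, so D = (-54.4, 0.00). N and V share the same x with |NV| = 27.2 and V on the −y side, so V = (0.00, -27.2). The virtual corner opposite N is at (-54.4, -27.2). Tangency of A1 to DJ means the radius GJ is perpendicular to DJ and tangency of A1 to CV means the radius GC is perpendicular to CV, with radius 9.2, so the center G sits 9.2 in from both sides at G = (-45.2, -18.0). So G.y = -18.0.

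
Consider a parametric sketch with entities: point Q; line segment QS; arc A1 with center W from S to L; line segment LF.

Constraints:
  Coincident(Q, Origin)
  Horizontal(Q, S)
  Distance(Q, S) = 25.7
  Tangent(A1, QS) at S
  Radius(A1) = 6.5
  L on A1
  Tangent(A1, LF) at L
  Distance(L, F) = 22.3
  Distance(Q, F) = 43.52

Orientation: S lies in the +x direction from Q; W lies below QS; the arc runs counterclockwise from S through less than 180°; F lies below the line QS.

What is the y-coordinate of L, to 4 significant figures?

-10.14

Q is at the origin; QS is horizontal with |QS| = 25.7 and S on the +x side, so S = (25.70, 0.000). Tangency of A1 to QS means the radius WS is perpendicular to QS, so W = S + (0, -6.5) = (25.70, -6.500). Since WL ⟂ LF (tangency), |WF| = √(6.5² + 22.3²) = 23.23 regardless of where L sits on A1. So F lies on both circle(Q, 43.52) and circle(W, 23.23); the below-QS intersection is F = (32.78, -28.62). L is the foot of the tangent from F: L = (20.31, -10.14).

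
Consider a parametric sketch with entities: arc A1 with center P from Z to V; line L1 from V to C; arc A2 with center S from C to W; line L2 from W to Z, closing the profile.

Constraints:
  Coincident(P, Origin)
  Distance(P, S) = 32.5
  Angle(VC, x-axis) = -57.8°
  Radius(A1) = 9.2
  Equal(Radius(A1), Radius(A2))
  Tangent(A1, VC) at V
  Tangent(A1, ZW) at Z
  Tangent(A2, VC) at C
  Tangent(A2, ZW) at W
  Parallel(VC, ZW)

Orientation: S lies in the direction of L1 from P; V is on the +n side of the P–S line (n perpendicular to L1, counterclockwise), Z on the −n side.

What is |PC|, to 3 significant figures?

33.8

Tangency of A1 to both parallel lines with radius 9.2 puts V and Z at P ± 9.2·n: V = (7.78, 4.90), Z = (-7.78, -4.90). Equal radii place C and W the same way about S: C = S + 9.2·n = (25.1, -22.6), W = S − 9.2·n = (9.53, -32.4). Then |PC| = |C − P| = 33.8.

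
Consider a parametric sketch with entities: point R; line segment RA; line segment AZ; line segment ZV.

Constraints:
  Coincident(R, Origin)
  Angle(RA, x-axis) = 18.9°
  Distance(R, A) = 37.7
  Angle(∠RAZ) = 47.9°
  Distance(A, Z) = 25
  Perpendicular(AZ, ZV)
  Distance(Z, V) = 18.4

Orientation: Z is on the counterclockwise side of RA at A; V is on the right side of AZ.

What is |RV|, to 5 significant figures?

46.373

R is at the origin; RA runs at 18.9° with length 37.7, so A = 37.7·(cos 18.9°, sin 18.9°) = (35.667, 12.212). ∠RAZ = 47.9°, so AZ runs at 18.9° + (180° − 47.9°) = 151.00° from the x-axis; with |AZ| = 25.0, Z = A + 25.0·(cos 151.00°, sin 151.00°) = (13.802, 24.332). The perpendicularity gives ZV at right angles to AZ; with |ZV| = 18.4 on the right of AZ, V = Z + 18.4·(0.48481, 0.87462) = (22.722, 40.425). Then |RV| = |V − R| = 46.373.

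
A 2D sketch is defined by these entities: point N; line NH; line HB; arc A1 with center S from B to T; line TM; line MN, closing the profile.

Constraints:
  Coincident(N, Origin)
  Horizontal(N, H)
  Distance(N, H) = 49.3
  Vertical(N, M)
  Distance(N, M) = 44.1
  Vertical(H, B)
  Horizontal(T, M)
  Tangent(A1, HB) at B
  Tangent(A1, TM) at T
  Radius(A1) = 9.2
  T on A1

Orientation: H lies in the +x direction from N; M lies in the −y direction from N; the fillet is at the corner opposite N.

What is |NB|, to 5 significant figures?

60.403

N is at the origin; N and H share the same y with |NH| = 49.3 and H on the +x side, so H = (49.300, 0.0000). N and M share the same x with |NM| = 44.1 and M on the −y side, so M = (0.0000, -44.100). The virtual corner opposite N is at (49.300, -44.100). Since A1 is tangent to HB there, SB ⟂ HB and A1 meets TM tangentially, so ST is at right angles to TM, with radius 9.2, so the center S sits 9.2 in from both sides at S = (40.100, -34.900). That places the tangent points at B = (49.300, -34.900) on HB and T = (40.100, -44.100) on TM. Then |NB| = |B − N| = 60.403.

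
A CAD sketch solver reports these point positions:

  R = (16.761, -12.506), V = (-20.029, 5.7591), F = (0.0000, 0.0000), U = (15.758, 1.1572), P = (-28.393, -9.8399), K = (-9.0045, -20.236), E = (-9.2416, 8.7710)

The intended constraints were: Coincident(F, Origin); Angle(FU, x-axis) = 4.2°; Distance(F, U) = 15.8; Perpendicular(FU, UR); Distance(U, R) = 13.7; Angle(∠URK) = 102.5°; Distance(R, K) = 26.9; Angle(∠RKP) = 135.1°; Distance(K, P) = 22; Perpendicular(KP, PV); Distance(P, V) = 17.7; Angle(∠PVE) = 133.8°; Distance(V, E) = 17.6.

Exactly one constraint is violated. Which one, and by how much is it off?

Distance(V, E) = 17.6 — off by 6.40.

F = (0.00, 0.00) ✓; FU at 4.200° ✓; |FU| = 15.80 ✓; ∠(FU, UR) = 90.00° ✓; |UR| = 13.70 ✓; ∠URK = 102.5° ✓; |RK| = 26.90 ✓; ∠RKP = 135.1° ✓; |KP| = 22.00 ✓; ∠(KP, PV) = 90.00° ✓; |PV| = 17.70 ✓; ∠PVE = 133.8° ✓; |VE| = 11.20 ✗.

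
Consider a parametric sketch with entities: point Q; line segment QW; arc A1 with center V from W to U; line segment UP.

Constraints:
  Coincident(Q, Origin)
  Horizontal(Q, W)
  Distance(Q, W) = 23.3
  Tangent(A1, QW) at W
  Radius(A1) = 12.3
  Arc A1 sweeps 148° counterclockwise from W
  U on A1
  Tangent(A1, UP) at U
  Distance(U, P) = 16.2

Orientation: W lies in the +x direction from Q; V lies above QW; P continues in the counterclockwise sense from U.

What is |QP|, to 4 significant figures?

35.20

Q is at the origin; QW is horizontal with |QW| = 23.3 and W on the +x side, so W = (23.30, 0.000). A1 meets QW tangentially, so VW is at right angles to QW, so V = W + (0, 12.3) = (23.30, 12.30). On A1, W sits at bearing -90° from V; a 148° counterclockwise sweep puts U at bearing 58°, so U = V + 12.3·(cos 58°, sin 58°) = (29.82, 22.73). Since A1 is tangent to UP there, VU ⟂ UP, so UP runs along (−sin 58°, cos 58°); with |UP| = 16.2, P = (16.08, 31.32). Then |QP| = |P − Q| = 35.20.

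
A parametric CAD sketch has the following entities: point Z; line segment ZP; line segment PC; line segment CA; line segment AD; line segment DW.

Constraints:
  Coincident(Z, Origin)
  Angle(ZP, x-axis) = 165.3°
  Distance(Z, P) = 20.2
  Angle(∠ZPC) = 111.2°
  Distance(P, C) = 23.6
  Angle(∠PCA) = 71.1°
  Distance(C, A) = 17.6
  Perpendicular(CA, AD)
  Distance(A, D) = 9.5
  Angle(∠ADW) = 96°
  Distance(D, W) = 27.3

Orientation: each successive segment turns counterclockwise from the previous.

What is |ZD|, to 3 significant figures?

17.0

Z is at the origin; ZP runs at 165.3° with length 20.2, so P = (-19.5, 5.13). ∠ZPC = 111.2° gives PC at -126° from the x-axis; with |PC| = 23.6, C = (-33.4, -14.0). ∠PCA = 71.1° gives CA at -17.0° from the x-axis; with |CA| = 17.6, A = (-16.5, -19.1). CA ⟂ AD, so AD runs at 73.0°; with |AD| = 9.5, D = (-13.8, -10.1). Then |ZD| = |D − Z| = 17.0.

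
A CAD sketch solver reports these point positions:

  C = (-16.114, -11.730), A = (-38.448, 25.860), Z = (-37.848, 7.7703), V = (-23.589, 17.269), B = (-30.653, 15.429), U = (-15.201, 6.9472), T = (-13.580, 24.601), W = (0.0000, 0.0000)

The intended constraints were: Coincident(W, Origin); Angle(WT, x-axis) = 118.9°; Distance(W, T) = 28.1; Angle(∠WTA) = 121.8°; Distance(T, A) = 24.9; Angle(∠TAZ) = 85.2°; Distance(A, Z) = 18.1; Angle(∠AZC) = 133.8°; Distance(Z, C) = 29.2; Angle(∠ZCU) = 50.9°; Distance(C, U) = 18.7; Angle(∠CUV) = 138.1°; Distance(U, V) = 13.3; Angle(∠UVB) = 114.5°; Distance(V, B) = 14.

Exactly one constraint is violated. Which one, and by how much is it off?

Distance(V, B) = 14 — off by 6.70.

W = (0.00, 0.00) ✓; WT at 118.9° ✓; |WT| = 28.10 ✓; ∠WTA = 121.8° ✓; |TA| = 24.90 ✓; ∠TAZ = 85.20° ✓; |AZ| = 18.10 ✓; ∠AZC = 133.8° ✓; |ZC| = 29.20 ✓; ∠ZCU = 50.90° ✓; |CU| = 18.70 ✓; ∠CUV = 138.1° ✓; |UV| = 13.30 ✓; ∠UVB = 114.5° ✓; |VB| = 7.300 ✗.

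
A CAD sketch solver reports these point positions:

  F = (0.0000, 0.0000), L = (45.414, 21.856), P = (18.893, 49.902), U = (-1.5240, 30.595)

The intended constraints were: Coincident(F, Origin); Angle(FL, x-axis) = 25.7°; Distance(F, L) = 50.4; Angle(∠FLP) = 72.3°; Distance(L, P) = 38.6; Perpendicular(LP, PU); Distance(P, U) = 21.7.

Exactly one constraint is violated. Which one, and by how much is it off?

Distance(P, U) = 21.7 — off by 6.40.

F = (0.00, 0.00) ✓; FL at 25.70° ✓; |FL| = 50.40 ✓; ∠FLP = 72.30° ✓; |LP| = 38.60 ✓; ∠(LP, PU) = 90.00° ✓; |PU| = 28.10 ✗.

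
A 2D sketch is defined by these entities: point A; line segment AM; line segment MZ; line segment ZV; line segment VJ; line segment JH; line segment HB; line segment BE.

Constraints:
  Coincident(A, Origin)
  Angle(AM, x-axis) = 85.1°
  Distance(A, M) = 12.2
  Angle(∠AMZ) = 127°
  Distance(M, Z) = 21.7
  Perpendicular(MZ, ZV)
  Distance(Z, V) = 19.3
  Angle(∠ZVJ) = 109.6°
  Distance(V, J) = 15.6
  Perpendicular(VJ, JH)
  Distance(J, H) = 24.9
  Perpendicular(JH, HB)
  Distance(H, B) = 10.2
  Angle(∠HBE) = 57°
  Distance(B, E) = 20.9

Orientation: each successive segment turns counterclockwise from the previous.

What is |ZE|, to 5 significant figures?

25.647

The perpendicularity gives HB at right angles to JH, so HB runs at 118.50°; with |HB| = 10.2, B = (-3.5394, 19.418). ∠HBE = 57.0° gives BE at -118.50° from the x-axis; with |BE| = 20.9, E = (-13.512, 1.0505). Then |ZE| = |E − Z| = 25.647.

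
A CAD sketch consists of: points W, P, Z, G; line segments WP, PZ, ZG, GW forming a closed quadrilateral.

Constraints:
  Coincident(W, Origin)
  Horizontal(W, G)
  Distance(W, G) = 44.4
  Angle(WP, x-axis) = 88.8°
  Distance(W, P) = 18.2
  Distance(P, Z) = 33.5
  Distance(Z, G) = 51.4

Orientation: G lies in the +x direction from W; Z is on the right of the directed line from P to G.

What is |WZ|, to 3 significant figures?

15.7

Checks: |PZ| = 33.50 ✓; |ZG| = 51.40 ✓.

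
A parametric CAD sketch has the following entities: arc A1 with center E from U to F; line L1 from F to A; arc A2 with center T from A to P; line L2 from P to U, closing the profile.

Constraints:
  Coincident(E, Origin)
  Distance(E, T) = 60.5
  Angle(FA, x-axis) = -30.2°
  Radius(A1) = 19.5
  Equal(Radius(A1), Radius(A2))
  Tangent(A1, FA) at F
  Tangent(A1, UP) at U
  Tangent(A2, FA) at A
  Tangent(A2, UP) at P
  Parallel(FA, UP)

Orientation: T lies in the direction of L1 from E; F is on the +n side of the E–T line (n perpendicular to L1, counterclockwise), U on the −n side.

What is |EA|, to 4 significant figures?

63.56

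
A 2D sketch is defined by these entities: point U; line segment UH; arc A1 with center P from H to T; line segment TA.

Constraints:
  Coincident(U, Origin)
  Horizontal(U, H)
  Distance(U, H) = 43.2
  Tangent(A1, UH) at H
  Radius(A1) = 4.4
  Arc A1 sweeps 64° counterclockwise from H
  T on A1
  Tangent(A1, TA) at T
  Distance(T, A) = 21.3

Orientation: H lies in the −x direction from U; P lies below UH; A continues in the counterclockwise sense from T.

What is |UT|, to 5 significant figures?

47.219

Since A1 is tangent to UH there, PH ⟂ UH, so P = H + (0, -4.4) = (-43.200, -4.4000). On A1, H sits at bearing 90° from P; a 64° counterclockwise sweep puts T at bearing 154°, so T = P + 4.4·(cos 154°, sin 154°) = (-47.155, -2.4712). Then |UT| = |T − U| = 47.219.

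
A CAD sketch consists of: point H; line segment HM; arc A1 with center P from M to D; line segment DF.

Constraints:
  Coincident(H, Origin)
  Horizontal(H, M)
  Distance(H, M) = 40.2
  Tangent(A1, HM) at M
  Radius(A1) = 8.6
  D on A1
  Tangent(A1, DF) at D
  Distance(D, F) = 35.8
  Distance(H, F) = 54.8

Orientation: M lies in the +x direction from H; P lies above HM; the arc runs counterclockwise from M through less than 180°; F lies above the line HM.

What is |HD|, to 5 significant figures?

49.488

Checks: |HM| = 40.20 ✓; |PD| = 8.600 ✓; ∠(PD, DF) = 90.00° ✓; |DF| = 35.80 ✓; |HF| = 54.80 ✓.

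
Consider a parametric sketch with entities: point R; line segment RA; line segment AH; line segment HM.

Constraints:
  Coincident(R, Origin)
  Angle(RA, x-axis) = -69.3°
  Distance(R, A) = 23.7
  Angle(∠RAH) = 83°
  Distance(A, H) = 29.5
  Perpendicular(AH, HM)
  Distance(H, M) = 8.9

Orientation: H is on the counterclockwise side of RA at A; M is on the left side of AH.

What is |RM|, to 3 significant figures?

30.4

R is at the origin; RA runs at -69.3° with length 23.7, so A = 23.7·(cos -69.3°, sin -69.3°) = (8.38, -22.2). ∠RAH = 83.0°, so AH runs at -69.3° + (180° − 83.0°) = 27.7° from the x-axis; with |AH| = 29.5, H = A + 29.5·(cos 27.7°, sin 27.7°) = (34.5, -8.46). AH is perpendicular to HM; with |HM| = 8.9 on the left of AH, M = H + 8.9·(-0.465, 0.885) = (30.4, -0.577). Then |RM| = |M − R| = 30.4.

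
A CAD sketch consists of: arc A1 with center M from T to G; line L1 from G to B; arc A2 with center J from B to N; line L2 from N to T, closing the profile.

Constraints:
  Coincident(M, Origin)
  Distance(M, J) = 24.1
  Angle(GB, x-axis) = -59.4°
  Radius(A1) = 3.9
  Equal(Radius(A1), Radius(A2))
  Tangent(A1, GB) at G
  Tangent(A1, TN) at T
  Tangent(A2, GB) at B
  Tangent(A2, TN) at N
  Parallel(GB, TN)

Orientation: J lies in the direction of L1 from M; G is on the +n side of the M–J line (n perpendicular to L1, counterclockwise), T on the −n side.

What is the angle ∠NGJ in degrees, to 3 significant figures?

8.74°

The slot axis is L1's direction at -59.4°, so u = (cos -59.4°, sin -59.4°) = (0.509, -0.861) and n = (−sin -59.4°, cos -59.4°) = (0.861, 0.509). M is at the origin and J lies 24.1 along u from M, so J = 24.1·u = (12.3, -20.7). Tangency of A1 to both parallel lines with radius 3.9 puts G and T at M ± 3.9·n: G = (3.36, 1.99), T = (-3.36, -1.99). Equal radii place B and N the same way about J: B = J + 3.9·n = (15.6, -18.8), N = J − 3.9·n = (8.91, -22.7). Then cos ∠NGJ = GN·GJ / (|GN||GJ|), giving 8.74°.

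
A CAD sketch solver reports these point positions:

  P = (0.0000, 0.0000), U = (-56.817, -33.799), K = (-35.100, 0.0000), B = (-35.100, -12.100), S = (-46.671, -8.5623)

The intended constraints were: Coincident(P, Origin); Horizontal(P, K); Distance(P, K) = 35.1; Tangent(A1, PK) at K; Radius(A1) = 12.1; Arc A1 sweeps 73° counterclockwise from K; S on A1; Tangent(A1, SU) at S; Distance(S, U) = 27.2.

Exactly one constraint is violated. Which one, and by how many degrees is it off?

Tangent(A1, SU) at S — off by 4.90°.

P = (0.00, 0.00) ✓; P.y = 0.00, K.y = 0.00 ✓; |PK| = 35.10 ✓; ∠(BK, KP) = 90.00° ✓; |BK| = 12.10 ✓; bearing(B→S) − bearing(B→K) = 73.00° ✓; |BS| = 12.10 ✓; ∠(BS, SU) = 94.90° ✗; |SU| = 27.20 ✓.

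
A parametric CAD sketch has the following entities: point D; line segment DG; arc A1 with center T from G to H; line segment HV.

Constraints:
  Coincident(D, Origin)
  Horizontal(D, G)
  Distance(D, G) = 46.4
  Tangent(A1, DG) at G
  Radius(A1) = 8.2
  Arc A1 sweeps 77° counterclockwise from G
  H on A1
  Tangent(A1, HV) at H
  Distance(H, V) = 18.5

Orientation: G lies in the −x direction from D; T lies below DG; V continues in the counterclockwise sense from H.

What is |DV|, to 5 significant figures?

63.425

D is at the origin; DG is horizontal with |DG| = 46.4 and G on the −x side, so G = (-46.400, 0.0000). The tangent condition forces TG to be normal to DG, so T = G + (0, -8.2) = (-46.400, -8.2000). On A1, G sits at bearing 90° from T; a 77° counterclockwise sweep puts H at bearing 167°, so H = T + 8.2·(cos 167°, sin 167°) = (-54.390, -6.3554). The tangent condition forces TH to be normal to HV, so HV runs along (−sin 167°, cos 167°); with |HV| = 18.5, V = (-58.551, -24.381). Then |DV| = |V − D| = 63.425.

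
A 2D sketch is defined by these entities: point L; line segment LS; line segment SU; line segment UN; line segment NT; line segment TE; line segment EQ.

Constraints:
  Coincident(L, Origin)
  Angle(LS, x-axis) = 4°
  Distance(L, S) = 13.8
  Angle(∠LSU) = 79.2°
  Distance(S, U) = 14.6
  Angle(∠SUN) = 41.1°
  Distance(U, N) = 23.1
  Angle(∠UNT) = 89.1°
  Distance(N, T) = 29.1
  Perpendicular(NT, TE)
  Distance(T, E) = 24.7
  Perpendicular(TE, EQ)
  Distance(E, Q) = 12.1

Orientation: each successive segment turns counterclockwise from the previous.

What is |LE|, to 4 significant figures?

36.92

∠UNT = 89.1° gives NT at -25.40° from the x-axis; with |NT| = 29.1, T = (26.09, -18.11). NT ⟂ TE, so TE runs at 64.60°; with |TE| = 24.7, E = (36.68, 4.200). Then |LE| = |E − L| = 36.92.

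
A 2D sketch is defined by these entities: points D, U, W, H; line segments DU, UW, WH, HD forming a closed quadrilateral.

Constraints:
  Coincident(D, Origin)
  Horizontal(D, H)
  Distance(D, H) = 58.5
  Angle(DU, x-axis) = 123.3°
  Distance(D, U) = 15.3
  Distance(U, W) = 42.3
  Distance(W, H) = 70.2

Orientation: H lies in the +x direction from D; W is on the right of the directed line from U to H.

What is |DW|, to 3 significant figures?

29.9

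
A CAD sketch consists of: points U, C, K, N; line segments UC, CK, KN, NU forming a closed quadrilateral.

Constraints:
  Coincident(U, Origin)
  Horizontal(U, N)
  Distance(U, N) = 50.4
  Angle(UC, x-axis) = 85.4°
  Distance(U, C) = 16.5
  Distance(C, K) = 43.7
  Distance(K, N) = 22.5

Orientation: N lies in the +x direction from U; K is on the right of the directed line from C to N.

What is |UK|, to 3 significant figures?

35.6

U is at the origin; U and N share the same y with |UN| = 50.4 and N in +x, so N = (50.4, 0). UC runs at 85.4° with |UC| = 16.5, so C = (1.32, 16.4). K is determined by |CK| = 43.7 and |KN| = 22.5 together: it lies at the intersection of circle(C, 43.7) and circle(N, 22.5). With |CN| = 51.8, the foot of the radical line on CN is 39.4 from C and the perpendicular offset is √(43.7² − 39.4²) = 18.8. Taking the right-of-CN solution: K = (32.7, -13.9).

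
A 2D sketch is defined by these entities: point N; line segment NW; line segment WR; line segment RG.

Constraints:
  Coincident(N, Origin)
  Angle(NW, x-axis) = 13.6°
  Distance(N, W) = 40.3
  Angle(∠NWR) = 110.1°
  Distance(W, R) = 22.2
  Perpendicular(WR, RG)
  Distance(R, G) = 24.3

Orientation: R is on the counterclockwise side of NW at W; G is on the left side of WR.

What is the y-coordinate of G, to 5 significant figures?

34.284

N is at the origin; NW runs at 13.6° with length 40.3, so W = 40.3·(cos 13.6°, sin 13.6°) = (39.170, 9.4762). ∠NWR = 110.1°, so WR runs at 13.6° + (180° − 110.1°) = 83.500° from the x-axis; with |WR| = 22.2, R = W + 22.2·(cos 83.500°, sin 83.500°) = (41.683, 31.534). WR is perpendicular to RG; with |RG| = 24.3 on the left of WR, G = R + 24.3·(-0.99357, 0.11320) = (17.539, 34.284). So G.y = 34.284.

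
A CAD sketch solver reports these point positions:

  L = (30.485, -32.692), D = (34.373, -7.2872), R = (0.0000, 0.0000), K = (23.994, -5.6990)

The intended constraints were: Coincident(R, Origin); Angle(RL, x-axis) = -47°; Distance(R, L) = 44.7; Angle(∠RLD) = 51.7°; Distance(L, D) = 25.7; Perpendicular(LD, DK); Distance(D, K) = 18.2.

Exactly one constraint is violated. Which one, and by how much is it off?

Distance(D, K) = 18.2 — off by 7.70.

R = (0.00, 0.00) ✓; RL at -47.00° ✓; |RL| = 44.70 ✓; ∠RLD = 51.70° ✓; |LD| = 25.70 ✓; ∠(LD, DK) = 90.00° ✓; |DK| = 10.50 ✗.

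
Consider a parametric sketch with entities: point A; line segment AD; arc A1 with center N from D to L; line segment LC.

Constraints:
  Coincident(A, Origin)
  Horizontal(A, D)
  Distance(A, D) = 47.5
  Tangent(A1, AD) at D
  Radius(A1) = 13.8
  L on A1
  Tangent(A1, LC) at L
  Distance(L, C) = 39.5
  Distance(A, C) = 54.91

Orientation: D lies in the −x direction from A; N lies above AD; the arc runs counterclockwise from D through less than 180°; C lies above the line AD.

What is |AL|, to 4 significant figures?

35.68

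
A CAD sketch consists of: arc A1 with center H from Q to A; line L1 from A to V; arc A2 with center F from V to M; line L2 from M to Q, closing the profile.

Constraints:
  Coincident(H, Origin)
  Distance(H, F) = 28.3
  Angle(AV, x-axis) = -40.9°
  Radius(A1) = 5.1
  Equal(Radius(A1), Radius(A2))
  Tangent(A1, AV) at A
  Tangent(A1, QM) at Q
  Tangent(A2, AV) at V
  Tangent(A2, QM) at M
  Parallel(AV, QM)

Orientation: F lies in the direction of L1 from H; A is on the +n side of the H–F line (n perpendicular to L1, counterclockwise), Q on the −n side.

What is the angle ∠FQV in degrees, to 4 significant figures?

9.605°

The slot axis is L1's direction at -40.9°, so u = (cos -40.9°, sin -40.9°) = (0.7559, -0.6547) and n = (−sin -40.9°, cos -40.9°) = (0.6547, 0.7559). H is at the origin and F lies 28.3 along u from H, so F = 28.3·u = (21.39, -18.53). Tangency of A1 to both parallel lines with radius 5.1 puts A and Q at H ± 5.1·n: A = (3.339, 3.855), Q = (-3.339, -3.855). Equal radii place V and M the same way about F: V = F + 5.1·n = (24.73, -14.67), M = F − 5.1·n = (18.05, -22.38). Then cos ∠FQV = QF·QV / (|QF||QV|), giving 9.605°.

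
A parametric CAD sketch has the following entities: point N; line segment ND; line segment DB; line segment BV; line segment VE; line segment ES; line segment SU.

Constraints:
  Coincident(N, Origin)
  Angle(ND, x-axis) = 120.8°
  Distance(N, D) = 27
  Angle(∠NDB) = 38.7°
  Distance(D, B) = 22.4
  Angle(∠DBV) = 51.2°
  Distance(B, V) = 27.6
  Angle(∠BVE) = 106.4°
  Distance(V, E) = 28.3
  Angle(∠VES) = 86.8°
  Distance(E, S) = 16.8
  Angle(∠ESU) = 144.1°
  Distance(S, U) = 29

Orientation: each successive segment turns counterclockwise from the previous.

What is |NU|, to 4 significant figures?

36.38

∠VES = 86.8° gives ES at -162.3° from the x-axis; with |ES| = 16.8, S = (-16.31, 37.47). ∠ESU = 144.1° gives SU at -126.4° from the x-axis; with |SU| = 29.0, U = (-33.52, 14.13). Then |NU| = |U − N| = 36.38.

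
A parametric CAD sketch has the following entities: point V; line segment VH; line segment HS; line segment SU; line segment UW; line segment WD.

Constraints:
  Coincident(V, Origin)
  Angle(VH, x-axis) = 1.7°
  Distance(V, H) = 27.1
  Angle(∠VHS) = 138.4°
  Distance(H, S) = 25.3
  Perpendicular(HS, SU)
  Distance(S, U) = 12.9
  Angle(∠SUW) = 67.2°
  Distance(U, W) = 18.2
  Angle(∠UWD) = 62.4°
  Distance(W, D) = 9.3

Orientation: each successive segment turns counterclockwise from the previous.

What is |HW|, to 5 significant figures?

10.335

V is at the origin; VH runs at 1.7° with length 27.1, so H = (27.088, 0.80396). ∠VHS = 138.4° gives HS at 43.300° from the x-axis; with |HS| = 25.3, S = (45.501, 18.155). The perpendicularity gives SU at right angles to HS, so SU runs at 133.30°; with |SU| = 12.9, U = (36.654, 27.543). ∠SUW = 67.2° gives UW at -113.90° from the x-axis; with |UW| = 18.2, W = (29.280, 10.904). Then |HW| = |W − H| = 10.335.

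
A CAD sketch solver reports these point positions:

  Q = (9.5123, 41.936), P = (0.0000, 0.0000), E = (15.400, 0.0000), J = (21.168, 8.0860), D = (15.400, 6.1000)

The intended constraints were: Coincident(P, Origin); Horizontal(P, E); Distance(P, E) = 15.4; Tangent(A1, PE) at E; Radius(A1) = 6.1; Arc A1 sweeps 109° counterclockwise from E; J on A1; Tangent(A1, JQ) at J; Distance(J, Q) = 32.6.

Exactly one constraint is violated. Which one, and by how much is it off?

Distance(J, Q) = 32.6 — off by 3.20.

P = (0.00, 0.00) ✓; P.y = 0.00, E.y = 0.00 ✓; |PE| = 15.40 ✓; ∠(DE, EP) = 90.00° ✓; |DE| = 6.100 ✓; bearing(D→J) − bearing(D→E) = 109.0° ✓; |DJ| = 6.100 ✓; ∠(DJ, JQ) = 90.00° ✓; |JQ| = 35.80 ✗.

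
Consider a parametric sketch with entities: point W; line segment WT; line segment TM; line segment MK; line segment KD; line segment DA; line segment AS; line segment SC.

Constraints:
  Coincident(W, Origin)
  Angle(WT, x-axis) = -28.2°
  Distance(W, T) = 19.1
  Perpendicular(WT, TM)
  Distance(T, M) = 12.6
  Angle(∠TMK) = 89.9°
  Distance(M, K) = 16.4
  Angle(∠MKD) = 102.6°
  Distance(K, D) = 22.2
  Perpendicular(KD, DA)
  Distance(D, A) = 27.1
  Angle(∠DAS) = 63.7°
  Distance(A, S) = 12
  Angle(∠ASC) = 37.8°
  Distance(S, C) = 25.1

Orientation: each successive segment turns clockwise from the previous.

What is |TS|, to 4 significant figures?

4.086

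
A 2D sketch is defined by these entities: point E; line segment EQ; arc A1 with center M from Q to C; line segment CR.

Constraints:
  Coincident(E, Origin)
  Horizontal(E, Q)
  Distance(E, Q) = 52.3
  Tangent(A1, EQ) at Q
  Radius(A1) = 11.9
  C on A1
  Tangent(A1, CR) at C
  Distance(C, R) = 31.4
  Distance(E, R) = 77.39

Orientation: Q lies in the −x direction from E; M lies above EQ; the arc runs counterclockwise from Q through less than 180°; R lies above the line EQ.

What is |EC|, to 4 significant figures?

47.66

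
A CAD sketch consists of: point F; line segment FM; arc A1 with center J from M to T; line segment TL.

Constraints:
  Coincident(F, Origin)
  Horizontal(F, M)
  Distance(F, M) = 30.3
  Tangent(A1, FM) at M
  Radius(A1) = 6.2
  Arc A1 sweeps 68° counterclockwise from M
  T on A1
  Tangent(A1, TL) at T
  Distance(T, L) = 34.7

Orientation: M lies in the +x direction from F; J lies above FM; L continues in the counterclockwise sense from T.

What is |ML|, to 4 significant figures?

40.63

F is at the origin; FM is horizontal with |FM| = 30.3 and M on the +x side, so M = (30.30, 0.000). The tangent condition forces JM to be normal to FM, so J = M + (0, 6.2) = (30.30, 6.200). On A1, M sits at bearing -90° from J; a 68° counterclockwise sweep puts T at bearing -22°, so T = J + 6.2·(cos -22°, sin -22°) = (36.05, 3.877). Since A1 is tangent to TL there, JT ⟂ TL, so TL runs along (−sin -22°, cos -22°); with |TL| = 34.7, L = (49.05, 36.05). Then |ML| = |L − M| = 40.63.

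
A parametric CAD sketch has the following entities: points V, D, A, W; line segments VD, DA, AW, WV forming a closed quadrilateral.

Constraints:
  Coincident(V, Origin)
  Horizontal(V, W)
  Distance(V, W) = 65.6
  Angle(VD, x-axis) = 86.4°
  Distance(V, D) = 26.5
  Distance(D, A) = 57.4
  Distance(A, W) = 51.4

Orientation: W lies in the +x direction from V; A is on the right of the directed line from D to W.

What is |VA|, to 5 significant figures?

35.007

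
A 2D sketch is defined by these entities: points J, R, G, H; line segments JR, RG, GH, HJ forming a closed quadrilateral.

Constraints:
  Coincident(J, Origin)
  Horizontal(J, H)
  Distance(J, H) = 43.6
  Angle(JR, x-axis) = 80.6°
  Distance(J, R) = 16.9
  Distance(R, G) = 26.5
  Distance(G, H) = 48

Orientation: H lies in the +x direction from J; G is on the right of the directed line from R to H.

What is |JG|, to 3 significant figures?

9.73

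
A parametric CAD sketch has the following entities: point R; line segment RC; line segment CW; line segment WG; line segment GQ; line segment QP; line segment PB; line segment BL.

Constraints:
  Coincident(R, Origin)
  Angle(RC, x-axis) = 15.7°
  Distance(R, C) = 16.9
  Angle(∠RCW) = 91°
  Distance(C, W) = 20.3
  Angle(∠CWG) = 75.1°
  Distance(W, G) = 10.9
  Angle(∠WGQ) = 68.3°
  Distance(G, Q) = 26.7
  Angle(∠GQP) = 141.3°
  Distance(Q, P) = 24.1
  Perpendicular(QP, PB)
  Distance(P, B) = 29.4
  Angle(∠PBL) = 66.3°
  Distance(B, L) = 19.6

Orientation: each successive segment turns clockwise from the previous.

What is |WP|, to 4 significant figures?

41.77

R is at the origin; RC runs at 15.7° with length 16.9, so C = (16.27, 4.573). ∠RCW = 91.0° gives CW at -73.30° from the x-axis; with |CW| = 20.3, W = (22.10, -14.87). ∠CWG = 75.1° gives WG at -178.2° from the x-axis; with |WG| = 10.9, G = (11.21, -15.21). ∠WGQ = 68.3° gives GQ at 70.10° from the x-axis; with |GQ| = 26.7, Q = (20.30, 9.893). ∠GQP = 141.3° gives QP at 31.40° from the x-axis; with |QP| = 24.1, P = (40.87, 22.45). Then |WP| = |P − W| = 41.77.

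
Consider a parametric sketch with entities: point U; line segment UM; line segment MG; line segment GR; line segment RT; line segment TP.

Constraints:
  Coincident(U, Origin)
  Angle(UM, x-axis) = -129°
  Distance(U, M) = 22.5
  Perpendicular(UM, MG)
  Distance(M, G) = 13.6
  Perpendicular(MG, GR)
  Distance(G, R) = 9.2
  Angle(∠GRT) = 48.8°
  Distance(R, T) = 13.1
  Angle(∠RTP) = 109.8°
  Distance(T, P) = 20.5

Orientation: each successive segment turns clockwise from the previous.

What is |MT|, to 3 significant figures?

3.79

U is at the origin; UM runs at -129.0° with length 22.5, so M = (-14.2, -17.5). UM ⟂ MG, so MG runs at 141°; with |MG| = 13.6, G = (-24.7, -8.93). MG is perpendicular to GR, so GR runs at 51.0°; with |GR| = 9.2, R = (-18.9, -1.78). ∠GRT = 48.8° gives RT at -80.2° from the x-axis; with |RT| = 13.1, T = (-16.7, -14.7). Then |MT| = |T − M| = 3.79.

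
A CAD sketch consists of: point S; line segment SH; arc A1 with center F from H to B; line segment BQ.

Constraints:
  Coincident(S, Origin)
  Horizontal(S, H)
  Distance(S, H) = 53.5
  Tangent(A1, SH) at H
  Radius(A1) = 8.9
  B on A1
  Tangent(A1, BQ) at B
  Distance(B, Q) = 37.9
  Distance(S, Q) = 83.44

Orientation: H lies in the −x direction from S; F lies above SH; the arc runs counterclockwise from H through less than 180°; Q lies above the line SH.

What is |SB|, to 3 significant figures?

48.9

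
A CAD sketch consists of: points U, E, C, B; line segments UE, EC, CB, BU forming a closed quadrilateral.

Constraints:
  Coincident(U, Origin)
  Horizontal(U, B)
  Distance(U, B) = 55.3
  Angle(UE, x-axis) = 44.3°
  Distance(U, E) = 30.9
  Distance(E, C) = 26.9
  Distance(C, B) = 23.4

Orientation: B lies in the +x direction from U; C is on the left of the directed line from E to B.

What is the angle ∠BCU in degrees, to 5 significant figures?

80.925°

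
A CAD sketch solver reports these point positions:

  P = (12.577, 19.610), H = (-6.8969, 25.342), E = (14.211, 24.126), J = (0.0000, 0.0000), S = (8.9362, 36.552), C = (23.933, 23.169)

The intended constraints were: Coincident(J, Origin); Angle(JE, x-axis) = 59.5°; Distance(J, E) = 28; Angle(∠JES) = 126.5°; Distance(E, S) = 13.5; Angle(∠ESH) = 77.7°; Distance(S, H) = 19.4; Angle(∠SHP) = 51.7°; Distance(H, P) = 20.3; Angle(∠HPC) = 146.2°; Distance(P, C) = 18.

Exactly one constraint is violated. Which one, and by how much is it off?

Distance(P, C) = 18 — off by 6.10.

J = (0.00, 0.00) ✓; JE at 59.50° ✓; |JE| = 28.00 ✓; ∠JES = 126.5° ✓; |ES| = 13.50 ✓; ∠ESH = 77.70° ✓; |SH| = 19.40 ✓; ∠SHP = 51.70° ✓; |HP| = 20.30 ✓; ∠HPC = 146.2° ✓; |PC| = 11.90 ✗.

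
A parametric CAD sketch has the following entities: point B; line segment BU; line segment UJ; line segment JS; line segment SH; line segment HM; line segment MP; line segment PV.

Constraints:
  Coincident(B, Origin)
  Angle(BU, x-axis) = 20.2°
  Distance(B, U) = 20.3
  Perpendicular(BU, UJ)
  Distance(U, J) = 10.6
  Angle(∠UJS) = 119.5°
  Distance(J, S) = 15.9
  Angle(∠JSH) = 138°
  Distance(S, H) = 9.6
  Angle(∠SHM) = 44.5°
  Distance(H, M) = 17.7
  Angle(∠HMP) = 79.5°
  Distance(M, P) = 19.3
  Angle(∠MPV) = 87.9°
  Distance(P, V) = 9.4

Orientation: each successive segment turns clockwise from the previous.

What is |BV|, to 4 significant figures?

29.88

B is at the origin; BU runs at 20.2° with length 20.3, so U = (19.05, 7.010). BU is perpendicular to UJ, so UJ runs at -69.80°; with |UJ| = 10.6, J = (22.71, -2.938). ∠UJS = 119.5° gives JS at -130.3° from the x-axis; with |JS| = 15.9, S = (12.43, -15.06). ∠JSH = 138.0° gives SH at -172.3° from the x-axis; with |SH| = 9.6, H = (2.914, -16.35). ∠SHM = 44.5° gives HM at 52.20° from the x-axis; with |HM| = 17.7, M = (13.76, -2.365). ∠HMP = 79.5° gives MP at -48.30° from the x-axis; with |MP| = 19.3, P = (26.60, -16.78). ∠MPV = 87.9° gives PV at -140.4° from the x-axis; with |PV| = 9.4, V = (19.36, -22.77). Then |BV| = |V − B| = 29.88.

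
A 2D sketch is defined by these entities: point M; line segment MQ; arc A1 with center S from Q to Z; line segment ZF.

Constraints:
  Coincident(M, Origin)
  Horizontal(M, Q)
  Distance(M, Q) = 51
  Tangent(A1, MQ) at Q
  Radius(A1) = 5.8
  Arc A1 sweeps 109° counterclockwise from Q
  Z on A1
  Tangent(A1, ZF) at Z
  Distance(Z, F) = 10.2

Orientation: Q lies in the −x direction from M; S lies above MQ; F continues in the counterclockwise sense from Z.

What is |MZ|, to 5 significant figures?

46.161

The tangent condition forces SQ to be normal to MQ, so S = Q + (0, 5.8) = (-51.000, 5.8000). On A1, Q sits at bearing -90° from S; a 109° counterclockwise sweep puts Z at bearing 19°, so Z = S + 5.8·(cos 19°, sin 19°) = (-45.516, 7.6883). Then |MZ| = |Z − M| = 46.161.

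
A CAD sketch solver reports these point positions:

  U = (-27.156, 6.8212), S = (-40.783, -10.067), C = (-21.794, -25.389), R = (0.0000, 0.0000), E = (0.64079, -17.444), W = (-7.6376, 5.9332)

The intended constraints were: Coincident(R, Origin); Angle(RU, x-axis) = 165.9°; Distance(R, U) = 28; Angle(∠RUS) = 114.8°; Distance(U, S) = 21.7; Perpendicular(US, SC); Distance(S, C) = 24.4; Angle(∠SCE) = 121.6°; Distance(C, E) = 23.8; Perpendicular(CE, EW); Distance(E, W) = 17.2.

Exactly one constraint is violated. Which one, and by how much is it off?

Distance(E, W) = 17.2 — off by 7.60.

R = (0.00, 0.00) ✓; RU at 165.9° ✓; |RU| = 28.00 ✓; ∠RUS = 114.8° ✓; |US| = 21.70 ✓; ∠(US, SC) = 90.00° ✓; |SC| = 24.40 ✓; ∠SCE = 121.6° ✓; |CE| = 23.80 ✓; ∠(CE, EW) = 90.00° ✓; |EW| = 24.80 ✗.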